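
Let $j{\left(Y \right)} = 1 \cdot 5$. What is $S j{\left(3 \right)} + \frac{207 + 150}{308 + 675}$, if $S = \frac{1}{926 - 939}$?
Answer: $- \frac{274}{12779} \approx -0.021441$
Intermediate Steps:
$j{\left(Y \right)} = 5$
$S = - \frac{1}{13}$ ($S = \frac{1}{-13} = - \frac{1}{13} \approx -0.076923$)
$S j{\left(3 \right)} + \frac{207 + 150}{308 + 675} = \left(- \frac{1}{13}\right) 5 + \frac{207 + 150}{308 + 675} = - \frac{5}{13} + \frac{357}{983} = - \frac{274}{12779}$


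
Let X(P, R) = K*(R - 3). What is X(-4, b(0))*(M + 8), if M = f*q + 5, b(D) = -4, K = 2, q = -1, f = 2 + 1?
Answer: -140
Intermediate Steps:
f = 3
X(P, R) = -6 + 2*R (X(P, R) = 2*(R - 3) = 2*(-3 + R) = -6 + 2*R)
M = 2 (M = 3*(-1) + 5 = -3 + 5 = 2)
X(-4, b(0))*(M + 8) = (-6 + 2*(-4))*(2 + 8) = (-6 - 8)*10 = -14*10 = -140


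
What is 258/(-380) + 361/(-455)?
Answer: -25457/17290 ≈ -1.4724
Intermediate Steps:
258/(-380) + 361/(-455) = 258*(-1/380) + 361*(-1/455) = -129/190 - 361/455 = -25457/17290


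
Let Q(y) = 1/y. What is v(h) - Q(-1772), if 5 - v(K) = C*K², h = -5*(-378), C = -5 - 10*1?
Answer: 94946426861/1772 ≈ 5.3582e+7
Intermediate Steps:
C = -15 (C = -5 - 10 = -15)
h = 1890
v(K) = 5 + 15*K² (v(K) = 5 - (-15)*K² = 5 + 15*K²)
v(h) - Q(-1772) = (5 + 15*1890²) - 1/(-1772) = (5 + 15*3572100) - 1*(-1/1772) = (5 + 53581500) + 1/1772 = 53581505 + 1/1772 = 94946426861/1772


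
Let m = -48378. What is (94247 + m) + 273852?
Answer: 319721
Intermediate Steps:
(94247 + m) + 273852 = (94247 - 48378) + 273852 = 45869 + 273852 = 319721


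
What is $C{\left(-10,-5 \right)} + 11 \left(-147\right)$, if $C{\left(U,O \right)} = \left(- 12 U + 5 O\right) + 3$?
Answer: $-1519$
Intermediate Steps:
$C{\left(U,O \right)} = 3 - 12 U + 5 O$
$C{\left(-10,-5 \right)} + 11 \left(-147\right) = \left(3 - -120 + 5 \left(-5\right)\right) + 11 \left(-147\right) = \left(3 + 120 - 25\right) - 1617 = 98 - 1617 = -1519$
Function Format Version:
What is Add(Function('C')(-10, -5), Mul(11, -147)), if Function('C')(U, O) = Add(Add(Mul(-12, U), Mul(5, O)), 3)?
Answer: -1519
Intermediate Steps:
Function('C')(U, O) = Add(3, Mul(-12, U), Mul(5, O))
Add(Function('C')(-10, -5), Mul(11, -147)) = Add(Add(3, Mul(-12, -10), Mul(5, -5)), Mul(11, -147)) = Add(Add(3, 120, -25), -1617) = Add(98, -1617) = -1519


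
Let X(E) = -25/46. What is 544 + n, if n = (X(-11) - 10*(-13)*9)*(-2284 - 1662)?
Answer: -106125023/23 ≈ -4.6141e+6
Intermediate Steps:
X(E) = -25/46 (X(E) = -25*1/46 = -25/46)
n = -106137535/23 (n = (-25/46 - 10*(-13)*9)*(-2284 - 1662) = (-25/46 + 130*9)*(-3946) = (-25/46 + 1170)*(-3946) = (53795/46)*(-3946) = -106137535/23 ≈ -4.6147e+6)
544 + n = 544 - 106137535/23 = -106125023/23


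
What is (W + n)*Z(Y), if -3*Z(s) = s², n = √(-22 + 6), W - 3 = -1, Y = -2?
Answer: -8/3 - 16*I/3 ≈ -2.6667 - 5.3333*I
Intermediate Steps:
W = 2 (W = 3 - 1 = 2)
n = 4*I (n = √(-16) = 4*I ≈ 4.0*I)
Z(s) = -s²/3
(W + n)*Z(Y) = (2 + 4*I)*(-⅓*(-2)²) = (2 + 4*I)*(-⅓*4) = (2 + 4*I)*(-4/3) = -8/3 - 16*I/3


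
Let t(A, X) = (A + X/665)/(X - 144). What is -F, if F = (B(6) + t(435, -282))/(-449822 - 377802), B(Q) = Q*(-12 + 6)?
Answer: -3495811/78152534320 ≈ -4.4731e-5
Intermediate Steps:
B(Q) = -6*Q (B(Q) = Q*(-6) = -6*Q)
t(A, X) = (A + X/665)/(-144 + X) (t(A, X) = (A + X*(1/665))/(-144 + X) = (A + X/665)/(-144 + X))
F = 3495811/78152534320 (F = (-6*6 + (435 + (1/665)*(-282))/(-144 - 282))/(-449822 - 377802) = (-36 + (435 - 282/665)/(-426))/(-827624) = (-36 - 1/426*288993/665)*(-1/827624) = (-36 - 96331/94430)*(-1/827624) = -3495811/94430*(-1/827624) = 3495811/78152534320 ≈ 4.4731e-5)
-F = -1*3495811/78152534320 = -3495811/78152534320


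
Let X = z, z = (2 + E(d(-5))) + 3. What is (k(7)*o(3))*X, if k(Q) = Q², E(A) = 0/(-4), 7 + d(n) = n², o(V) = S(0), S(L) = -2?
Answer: -490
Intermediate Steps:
o(V) = -2
d(n) = -7 + n²
E(A) = 0 (E(A) = 0*(-¼) = 0)
z = 5 (z = (2 + 0) + 3 = 2 + 3 = 5)
X = 5
(k(7)*o(3))*X = (7²*(-2))*5 = (49*(-2))*5 = -98*5 = -490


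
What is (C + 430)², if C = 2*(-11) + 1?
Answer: 167281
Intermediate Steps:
C = -21 (C = -22 + 1 = -21)
(C + 430)² = (-21 + 430)² = 409² = 167281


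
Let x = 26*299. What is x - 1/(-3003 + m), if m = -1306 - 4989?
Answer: 72282653/9298 ≈ 7774.0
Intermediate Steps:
m = -6295
x = 7774
x - 1/(-3003 + m) = 7774 - 1/(-3003 - 6295) = 7774 - 1/(-9298) = 7774 - 1*(-1/9298) = 7774 + 1/9298 = 72282653/9298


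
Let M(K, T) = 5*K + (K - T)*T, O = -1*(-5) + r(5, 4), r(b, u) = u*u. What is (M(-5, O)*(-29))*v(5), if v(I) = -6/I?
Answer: -99354/5 ≈ -19871.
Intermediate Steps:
r(b, u) = u²
O = 21 (O = -1*(-5) + 4² = 5 + 16 = 21)
M(K, T) = 5*K + T*(K - T)
(M(-5, O)*(-29))*v(5) = ((-1*21² + 5*(-5) - 5*21)*(-29))*(-6/5) = ((-1*441 - 25 - 105)*(-29))*(-6*⅕) = ((-441 - 25 - 105)*(-29))*(-6/5) = -571*(-29)*(-6/5) = 16559*(-6/5) = -99354/5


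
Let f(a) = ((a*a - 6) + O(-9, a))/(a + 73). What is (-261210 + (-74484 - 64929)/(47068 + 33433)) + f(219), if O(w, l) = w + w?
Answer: -6136260265479/23506292 ≈ -2.6105e+5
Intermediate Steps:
O(w, l) = 2*w
f(a) = (-24 + a²)/(73 + a) (f(a) = ((a*a - 6) + 2*(-9))/(a + 73) = ((a² - 6) - 18)/(73 + a) = ((-6 + a²) - 18)/(73 + a) = (-24 + a²)/(73 + a))
(-261210 + (-74484 - 64929)/(47068 + 33433)) + f(219) = (-261210 + (-74484 - 64929)/(47068 + 33433)) + (-24 + 219²)/(73 + 219) = (-261210 - 139413/80501) + (-24 + 47961)/292 = (-261210 - 139413*1/80501) + (1/292)*47937 = (-261210 - 139413/80501) + 47937/292 = -21027805623/80501 + 47937/292 = -6136260265479/23506292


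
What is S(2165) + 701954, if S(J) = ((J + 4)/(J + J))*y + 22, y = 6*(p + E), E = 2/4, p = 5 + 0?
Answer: 3039627657/4330 ≈ 7.0199e+5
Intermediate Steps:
p = 5
E = ½ (E = 2*(¼) = ½ ≈ 0.50000)
y = 33 (y = 6*(5 + ½) = 6*(11/2) = 33)
S(J) = 22 + 33*(4 + J)/(2*J) (S(J) = ((J + 4)/(J + J))*33 + 22 = ((4 + J)/((2*J)))*33 + 22 = ((4 + J)*(1/(2*J)))*33 + 22 = ((4 + J)/(2*J))*33 + 22 = 33*(4 + J)/(2*J) + 22 = 22 + 33*(4 + J)/(2*J))
S(2165) + 701954 = (77/2 + 66/2165) + 701954 = 166837/4330 + 701954 = 3039627657/4330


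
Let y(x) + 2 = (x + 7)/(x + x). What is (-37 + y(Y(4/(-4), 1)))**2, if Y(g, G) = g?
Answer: 1764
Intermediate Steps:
y(x) = -2 + (7 + x)/(2*x) (y(x) = -2 + (x + 7)/(x + x) = -2 + (7 + x)/((2*x)) = -2 + (7 + x)*(1/(2*x)) = -2 + (7 + x)/(2*x))
(-37 + y(Y(4/(-4), 1)))**2 = (-37 + (7 - 12/(-4))/(2*((4/(-4)))))**2 = (-37 + (7 - 12*(-1)/4)/(2*((4*(-1/4)))))**2 = (-37 + (1/2)*(7 - 3*(-1))/(-1))**2 = (-37 + (1/2)*(-1)*(7 + 3))**2 = (-37 + (1/2)*(-1)*10)**2 = (-37 - 5)**2 = (-42)**2 = 1764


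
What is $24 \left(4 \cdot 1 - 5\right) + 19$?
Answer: $-5$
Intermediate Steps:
$24 \left(4 \cdot 1 - 5\right) + 19 = 24 \left(4 - 5\right) + 19 = 24 \left(-1\right) + 19 = -24 + 19 = -5$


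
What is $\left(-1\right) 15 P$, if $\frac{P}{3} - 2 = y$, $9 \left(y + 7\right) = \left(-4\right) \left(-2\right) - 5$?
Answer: $210$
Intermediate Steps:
$y = - \frac{20}{3}$ ($y = -7 + \frac{\left(-4\right) \left(-2\right) - 5}{9} = -7 + \frac{8 - 5}{9} = -7 + \frac{1}{9} \cdot 3 = -7 + \frac{1}{3} = - \frac{20}{3} \approx -6.6667$)
$P = -14$ ($P = 6 + 3 \left(- \frac{20}{3}\right) = 6 - 20 = -14$)
$\left(-1\right) 15 P = \left(-1\right) 15 \left(-14\right) = \left(-15\right) \left(-14\right) = 210$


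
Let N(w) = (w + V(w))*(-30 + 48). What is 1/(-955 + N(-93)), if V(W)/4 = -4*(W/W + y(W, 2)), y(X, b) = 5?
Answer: -1/4357 ≈ -0.00022952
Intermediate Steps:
V(W) = -96 (V(W) = 4*(-4*(W/W + 5)) = 4*(-4*(1 + 5)) = 4*(-4*6) = 4*(-24) = -96)
N(w) = -1728 + 18*w (N(w) = (w - 96)*(-30 + 48) = (-96 + w)*18 = -1728 + 18*w)
1/(-955 + N(-93)) = 1/(-955 + (-1728 + 18*(-93))) = 1/(-955 + (-1728 - 1674)) = 1/(-955 - 3402) = 1/(-4357) = -1/4357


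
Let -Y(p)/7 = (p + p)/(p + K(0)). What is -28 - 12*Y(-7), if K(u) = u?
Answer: 140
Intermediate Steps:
Y(p) = -14 (Y(p) = -7*(p + p)/(p + 0) = -7*2*p/p = -7*2 = -14)
-28 - 12*Y(-7) = -28 - 12*(-14) = -28 + 168 = 140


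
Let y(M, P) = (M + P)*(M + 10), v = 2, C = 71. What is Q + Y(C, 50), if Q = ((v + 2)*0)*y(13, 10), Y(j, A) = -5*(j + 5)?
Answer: -380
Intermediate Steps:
Y(j, A) = -25 - 5*j (Y(j, A) = -5*(5 + j) = -25 - 5*j)
y(M, P) = (10 + M)*(M + P) (y(M, P) = (M + P)*(10 + M) = (10 + M)*(M + P))
Q = 0 (Q = ((2 + 2)*0)*(13² + 10*13 + 10*10 + 13*10) = (4*0)*(169 + 130 + 100 + 130) = 0*529 = 0)
Q + Y(C, 50) = 0 + (-25 - 5*71) = 0 + (-25 - 355) = 0 - 380 = -380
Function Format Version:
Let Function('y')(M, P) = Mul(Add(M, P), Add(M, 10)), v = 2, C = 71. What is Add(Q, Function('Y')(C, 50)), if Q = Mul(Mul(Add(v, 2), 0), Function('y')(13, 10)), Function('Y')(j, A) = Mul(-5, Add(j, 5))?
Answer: -380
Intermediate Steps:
Function('Y')(j, A) = Add(-25, Mul(-5, j)) (Function('Y')(j, A) = Mul(-5, Add(5, j)) = Add(-25, Mul(-5, j)))
Function('y')(M, P) = Mul(Add(10, M), Add(M, P)) (Function('y')(M, P) = Mul(Add(M, P), Add(10, M)) = Mul(Add(10, M), Add(M, P)))
Q = 0 (Q = Mul(Mul(Add(2, 2), 0), Add(Pow(13, 2), Mul(10, 13), Mul(10, 10), Mul(13, 10))) = Mul(Mul(4, 0), Add(169, 130, 100, 130)) = Mul(0, 529) = 0)
Add(Q, Function('Y')(C, 50)) = Add(0, Add(-25, Mul(-5, 71))) = Add(0, Add(-25, -355)) = Add(0, -380) = -380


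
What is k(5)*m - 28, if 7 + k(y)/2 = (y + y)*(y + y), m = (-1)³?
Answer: -214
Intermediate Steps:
m = -1
k(y) = -14 + 8*y² (k(y) = -14 + 2*((y + y)*(y + y)) = -14 + 2*((2*y)*(2*y)) = -14 + 2*(4*y²) = -14 + 8*y²)
k(5)*m - 28 = (-14 + 8*5²)*(-1) - 28 = (-14 + 8*25)*(-1) - 28 = (-14 + 200)*(-1) - 28 = 186*(-1) - 28 = -186 - 28 = -214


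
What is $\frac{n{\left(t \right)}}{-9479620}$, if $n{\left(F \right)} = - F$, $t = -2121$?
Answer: $- \frac{2121}{9479620} \approx -0.00022374$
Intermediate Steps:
$\frac{n{\left(t \right)}}{-9479620} = \frac{\left(-1\right) \left(-2121\right)}{-9479620} = 2121 \left(- \frac{1}{9479620}\right) = - \frac{2121}{9479620}$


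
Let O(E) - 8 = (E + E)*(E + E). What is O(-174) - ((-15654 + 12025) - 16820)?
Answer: 141561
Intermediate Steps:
O(E) = 8 + 4*E**2 (O(E) = 8 + (E + E)*(E + E) = 8 + (2*E)*(2*E) = 8 + 4*E**2)
O(-174) - ((-15654 + 12025) - 16820) = (8 + 4*(-174)**2) - ((-15654 + 12025) - 16820) = (8 + 4*30276) - (-3629 - 16820) = (8 + 121104) - 1*(-20449) = 121112 + 20449 = 141561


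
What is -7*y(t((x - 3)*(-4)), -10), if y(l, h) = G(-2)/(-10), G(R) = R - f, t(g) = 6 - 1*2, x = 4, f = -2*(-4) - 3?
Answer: -49/10 ≈ -4.9000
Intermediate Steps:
f = 5 (f = 8 - 3 = 5)
t(g) = 4 (t(g) = 6 - 2 = 4)
G(R) = -5 + R (G(R) = R - 1*5 = R - 5 = -5 + R)
y(l, h) = 7/10 (y(l, h) = (-5 - 2)/(-10) = -7*(-1/10) = 7/10)
-7*y(t((x - 3)*(-4)), -10) = -7*7/10 = -49/10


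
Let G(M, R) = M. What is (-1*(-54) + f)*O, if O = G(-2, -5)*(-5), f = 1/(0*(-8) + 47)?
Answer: 25390/47 ≈ 540.21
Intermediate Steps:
f = 1/47 (f = 1/(0 + 47) = 1/47 ≈ 0.021277)
O = 10 (O = -2*(-5) = 10)
(-1*(-54) + f)*O = (-1*(-54) + 1/47)*10 = (54 + 1/47)*10 = (2539/47)*10 = 25390/47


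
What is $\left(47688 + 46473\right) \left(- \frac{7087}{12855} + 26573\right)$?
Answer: $\frac{10721448544436}{4285} \approx 2.5021 \cdot 10^{9}$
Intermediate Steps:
$\left(47688 + 46473\right) \left(- \frac{7087}{12855} + 26573\right) = 94161 \left(\left(-7087\right) \frac{1}{12855} + 26573\right) = 94161 \left(- \frac{7087}{12855} + 26573\right) = 94161 \cdot \frac{341588828}{12855} = \frac{10721448544436}{4285}$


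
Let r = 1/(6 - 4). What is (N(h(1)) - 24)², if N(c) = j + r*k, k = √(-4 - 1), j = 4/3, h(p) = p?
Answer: 18451/36 - 68*I*√5/3 ≈ 512.53 - 50.684*I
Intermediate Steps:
j = 4/3 (j = 4*(⅓) = 4/3 ≈ 1.3333)
k = I*√5 (k = √(-5) = I*√5 ≈ 2.2361*I)
r = ½ (r = 1/2 = ½ ≈ 0.50000)
N(c) = 4/3 + I*√5/2 (N(c) = 4/3 + (I*√5)/2 = 4/3 + I*√5/2)
(N(h(1)) - 24)² = ((4/3 + I*√5/2) - 24)² = (-68/3 + I*√5/2)²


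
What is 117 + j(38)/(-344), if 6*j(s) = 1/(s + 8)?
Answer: 11108447/94944 ≈ 117.00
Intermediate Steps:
j(s) = 1/(6*(8 + s)) (j(s) = 1/(6*(s + 8)) = 1/(6*(8 + s)))
117 + j(38)/(-344) = 117 + (1/(6*(8 + 38)))/(-344) = 117 - 1/(2064*46) = 117 - 1/344*1/276 = 117 - 1/94944 = 11108447/94944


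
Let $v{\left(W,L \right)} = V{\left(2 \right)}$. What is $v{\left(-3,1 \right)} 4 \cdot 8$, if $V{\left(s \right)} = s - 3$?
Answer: $-32$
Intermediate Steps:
$V{\left(s \right)} = -3 + s$ ($V{\left(s \right)} = s - 3 = -3 + s$)
$v{\left(W,L \right)} = -1$ ($v{\left(W,L \right)} = -3 + 2 = -1$)
$v{\left(-3,1 \right)} 4 \cdot 8 = \left(-1\right) 4 \cdot 8 = \left(-4\right) 8 = -32$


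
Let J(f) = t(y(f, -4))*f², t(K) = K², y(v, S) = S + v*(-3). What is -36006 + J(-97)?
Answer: 774973915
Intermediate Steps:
y(v, S) = S - 3*v
J(f) = f²*(-4 - 3*f)² (J(f) = (-4 - 3*f)²*f² = f²*(-4 - 3*f)²)
-36006 + J(-97) = -36006 + (-97)²*(4 + 3*(-97))² = -36006 + 9409*(4 - 291)² = -36006 + 9409*(-287)² = -36006 + 9409*82369 = -36006 + 775009921 = 774973915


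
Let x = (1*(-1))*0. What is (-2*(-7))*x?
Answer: 0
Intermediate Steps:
x = 0 (x = -1*0 = 0)
(-2*(-7))*x = -2*(-7)*0 = 14*0 = 0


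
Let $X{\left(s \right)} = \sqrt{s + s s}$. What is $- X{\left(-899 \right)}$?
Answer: $- \sqrt{807302} \approx -898.5$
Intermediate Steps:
$X{\left(s \right)} = \sqrt{s + s^{2}}$
$- X{\left(-899 \right)} = - \sqrt{- 899 \left(1 - 899\right)} = - \sqrt{\left(-899\right) \left(-898\right)} = - \sqrt{807302}$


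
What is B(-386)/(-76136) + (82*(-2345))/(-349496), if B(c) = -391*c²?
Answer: 181923045033/237582388 ≈ 765.73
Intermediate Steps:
B(-386)/(-76136) + (82*(-2345))/(-349496) = -391*(-386)²/(-76136) + (82*(-2345))/(-349496) = -391*148996*(-1/76136) - 192290*(-1/349496) = -58257436*(-1/76136) + 13735/24964 = 14564359/19034 + 13735/24964 = 181923045033/237582388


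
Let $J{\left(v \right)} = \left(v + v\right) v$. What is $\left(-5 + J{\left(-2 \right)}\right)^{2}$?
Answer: $9$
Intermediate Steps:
$J{\left(v \right)} = 2 v^{2}$ ($J{\left(v \right)} = 2 v v = 2 v^{2}$)
$\left(-5 + J{\left(-2 \right)}\right)^{2} = \left(-5 + 2 \left(-2\right)^{2}\right)^{2} = \left(-5 + 2 \cdot 4\right)^{2} = \left(-5 + 8\right)^{2} = 3^{2} = 9$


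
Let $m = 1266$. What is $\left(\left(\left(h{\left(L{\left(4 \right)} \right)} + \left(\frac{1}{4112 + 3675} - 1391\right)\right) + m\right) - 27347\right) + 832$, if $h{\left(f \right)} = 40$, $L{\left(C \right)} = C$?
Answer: $- \frac{207134199}{7787} \approx -26600.0$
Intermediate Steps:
$\left(\left(\left(h{\left(L{\left(4 \right)} \right)} + \left(\frac{1}{4112 + 3675} - 1391\right)\right) + m\right) - 27347\right) + 832 = \left(\left(\left(40 + \left(\frac{1}{4112 + 3675} - 1391\right)\right) + 1266\right) - 27347\right) + 832 = \left(\left(\left(40 - \left(1391 - \frac{1}{7787}\right)\right) + 1266\right) - 27347\right) + 832 = \left(\left(\left(40 + \left(\frac{1}{7787} - 1391\right)\right) + 1266\right) - 27347\right) + 832 = \left(\left(\left(40 - \frac{10831716}{7787}\right) + 1266\right) - 27347\right) + 832 = \left(\left(- \frac{10520236}{7787} + 1266\right) - 27347\right) + 832 = \left(- \frac{661894}{7787} - 27347\right) + 832 = - \frac{213612983}{7787} + 832 = - \frac{207134199}{7787}$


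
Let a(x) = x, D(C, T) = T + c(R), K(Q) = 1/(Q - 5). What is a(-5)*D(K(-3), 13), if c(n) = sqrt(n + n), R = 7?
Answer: -65 - 5*sqrt(14) ≈ -83.708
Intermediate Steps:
K(Q) = 1/(-5 + Q)
c(n) = sqrt(2)*sqrt(n) (c(n) = sqrt(2*n) = sqrt(2)*sqrt(n))
D(C, T) = T + sqrt(14) (D(C, T) = T + sqrt(2)*sqrt(7) = T + sqrt(14))
a(-5)*D(K(-3), 13) = -5*(13 + sqrt(14)) = -65 - 5*sqrt(14)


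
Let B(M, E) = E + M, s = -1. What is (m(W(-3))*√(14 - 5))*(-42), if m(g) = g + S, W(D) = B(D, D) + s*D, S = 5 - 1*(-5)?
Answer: -882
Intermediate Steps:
S = 10 (S = 5 + 5 = 10)
W(D) = D (W(D) = (D + D) - D = 2*D - D = D)
m(g) = 10 + g (m(g) = g + 10 = 10 + g)
(m(W(-3))*√(14 - 5))*(-42) = ((10 - 3)*√(14 - 5))*(-42) = (7*√9)*(-42) = (7*3)*(-42) = 21*(-42) = -882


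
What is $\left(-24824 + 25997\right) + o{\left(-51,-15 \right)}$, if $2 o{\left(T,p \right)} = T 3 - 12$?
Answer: $\frac{2181}{2} \approx 1090.5$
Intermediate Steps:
$o{\left(T,p \right)} = -6 + \frac{3 T}{2}$ ($o{\left(T,p \right)} = \frac{T 3 - 12}{2} = \frac{3 T - 12}{2} = \frac{-12 + 3 T}{2} = -6 + \frac{3 T}{2}$)
$\left(-24824 + 25997\right) + o{\left(-51,-15 \right)} = \left(-24824 + 25997\right) + \left(-6 + \frac{3}{2} \left(-51\right)\right) = 1173 - \frac{165}{2} = \frac{2181}{2}$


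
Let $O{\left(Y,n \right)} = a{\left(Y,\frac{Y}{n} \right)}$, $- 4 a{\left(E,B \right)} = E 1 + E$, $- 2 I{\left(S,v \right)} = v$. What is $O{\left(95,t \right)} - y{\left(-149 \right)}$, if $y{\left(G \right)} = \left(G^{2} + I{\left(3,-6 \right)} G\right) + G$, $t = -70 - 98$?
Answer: $- \frac{43305}{2} \approx -21653.0$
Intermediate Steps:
$I{\left(S,v \right)} = - \frac{v}{2}$
$t = -168$
$y{\left(G \right)} = G^{2} + 4 G$ ($y{\left(G \right)} = \left(G^{2} + \left(- \frac{1}{2}\right) \left(-6\right) G\right) + G = \left(G^{2} + 3 G\right) + G = G^{2} + 4 G$)
$a{\left(E,B \right)} = - \frac{E}{2}$ ($a{\left(E,B \right)} = - \frac{E 1 + E}{4} = - \frac{E + E}{4} = - \frac{2 E}{4} = - \frac{E}{2}$)
$O{\left(Y,n \right)} = - \frac{Y}{2}$
$O{\left(95,t \right)} - y{\left(-149 \right)} = \left(- \frac{1}{2}\right) 95 - - 149 \left(4 - 149\right) = - \frac{95}{2} - \left(-149\right) \left(-145\right) = - \frac{95}{2} - 21605 = - \frac{43305}{2}$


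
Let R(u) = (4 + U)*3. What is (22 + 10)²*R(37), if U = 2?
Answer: 18432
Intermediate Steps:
R(u) = 18 (R(u) = (4 + 2)*3 = 6*3 = 18)
(22 + 10)²*R(37) = (22 + 10)²*18 = 32²*18 = 1024*18 = 18432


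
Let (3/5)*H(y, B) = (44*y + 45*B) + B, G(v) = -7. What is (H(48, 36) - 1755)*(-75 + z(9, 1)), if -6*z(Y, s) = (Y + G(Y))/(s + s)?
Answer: -2040775/6 ≈ -3.4013e+5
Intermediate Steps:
H(y, B) = 220*y/3 + 230*B/3 (H(y, B) = 5*((44*y + 45*B) + B)/3 = 5*(44*y + 46*B)/3 = 220*y/3 + 230*B/3)
z(Y, s) = -(-7 + Y)/(12*s) (z(Y, s) = -(Y - 7)/(6*(s + s)) = -(-7 + Y)/(6*(2*s)) = -(-7 + Y)*1/(2*s)/6 = -(-7 + Y)/(12*s))
(H(48, 36) - 1755)*(-75 + z(9, 1)) = (((220/3)*48 + (230/3)*36) - 1755)*(-75 + (1/12)*(7 - 1*9)/1) = ((3520 + 2760) - 1755)*(-75 + (1/12)*1*(7 - 9)) = (6280 - 1755)*(-75 + (1/12)*1*(-2)) = 4525*(-75 - 1/6) = 4525*(-451/6) = -2040775/6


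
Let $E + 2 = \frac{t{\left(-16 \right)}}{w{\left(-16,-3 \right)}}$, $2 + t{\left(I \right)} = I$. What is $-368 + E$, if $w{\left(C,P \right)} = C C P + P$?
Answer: $- \frac{95084}{257} \approx -369.98$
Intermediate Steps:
$t{\left(I \right)} = -2 + I$
$w{\left(C,P \right)} = P + P C^{2}$ ($w{\left(C,P \right)} = C^{2} P + P = P C^{2} + P = P + P C^{2}$)
$E = - \frac{508}{257}$ ($E = -2 + \frac{-2 - 16}{\left(-3\right) \left(1 + \left(-16\right)^{2}\right)} = -2 - \frac{18}{\left(-3\right) \left(1 + 256\right)} = -2 - \frac{18}{\left(-3\right) 257} = -2 - \frac{18}{-771} = -2 - - \frac{6}{257} = -2 + \frac{6}{257} = - \frac{508}{257} \approx -1.9767$)
$-368 + E = -368 - \frac{508}{257} = - \frac{95084}{257}$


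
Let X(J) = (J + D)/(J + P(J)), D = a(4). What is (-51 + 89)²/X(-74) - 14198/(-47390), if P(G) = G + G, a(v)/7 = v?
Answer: 3798092657/544985 ≈ 6969.2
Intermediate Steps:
a(v) = 7*v
D = 28 (D = 7*4 = 28)
P(G) = 2*G
X(J) = (28 + J)/(3*J) (X(J) = (J + 28)/(J + 2*J) = (28 + J)/((3*J)) = (28 + J)*(1/(3*J)) = (28 + J)/(3*J))
(-51 + 89)²/X(-74) - 14198/(-47390) = (-51 + 89)²/(((⅓)*(28 - 74)/(-74))) - 14198/(-47390) = 38²/(((⅓)*(-1/74)*(-46))) - 14198*(-1/47390) = 1444/(23/111) + 7099/23695 = 1444*(111/23) + 7099/23695 = 160284/23 + 7099/23695 = 3798092657/544985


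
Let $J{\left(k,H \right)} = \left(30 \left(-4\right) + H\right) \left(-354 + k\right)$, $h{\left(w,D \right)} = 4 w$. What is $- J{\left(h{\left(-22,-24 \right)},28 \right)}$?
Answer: $-40664$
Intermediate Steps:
$J{\left(k,H \right)} = \left(-354 + k\right) \left(-120 + H\right)$ ($J{\left(k,H \right)} = \left(-120 + H\right) \left(-354 + k\right) = \left(-354 + k\right) \left(-120 + H\right)$)
$- J{\left(h{\left(-22,-24 \right)},28 \right)} = - (42480 - 9912 - 120 \cdot 4 \left(-22\right) + 28 \cdot 4 \left(-22\right)) = - (42480 - 9912 - -10560 + 28 \left(-88\right)) = - (42480 - 9912 + 10560 - 2464) = \left(-1\right) 40664 = -40664$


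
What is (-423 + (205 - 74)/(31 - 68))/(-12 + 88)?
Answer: -7891/1406 ≈ -5.6124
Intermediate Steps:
(-423 + (205 - 74)/(31 - 68))/(-12 + 88) = (-423 + 131/(-37))/76 = (-423 + 131*(-1/37))*(1/76) = (-423 - 131/37)*(1/76) = -15782/37*1/76 = -7891/1406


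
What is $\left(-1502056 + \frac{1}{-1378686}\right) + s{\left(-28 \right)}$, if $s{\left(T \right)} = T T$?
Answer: $- \frac{2069782688593}{1378686} \approx -1.5013 \cdot 10^{6}$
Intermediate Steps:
$s{\left(T \right)} = T^{2}$
$\left(-1502056 + \frac{1}{-1378686}\right) + s{\left(-28 \right)} = \left(-1502056 + \frac{1}{-1378686}\right) + \left(-28\right)^{2} = \left(-1502056 - \frac{1}{1378686}\right) + 784 = - \frac{2070863578417}{1378686} + 784 = - \frac{2069782688593}{1378686}$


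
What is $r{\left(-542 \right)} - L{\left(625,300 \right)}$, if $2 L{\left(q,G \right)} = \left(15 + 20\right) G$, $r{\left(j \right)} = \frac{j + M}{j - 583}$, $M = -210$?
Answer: $- \frac{5905498}{1125} \approx -5249.3$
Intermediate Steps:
$r{\left(j \right)} = \frac{-210 + j}{-583 + j}$ ($r{\left(j \right)} = \frac{j - 210}{j - 583} = \frac{-210 + j}{-583 + j}$)
$L{\left(q,G \right)} = \frac{35 G}{2}$ ($L{\left(q,G \right)} = \frac{\left(15 + 20\right) G}{2} = \frac{35 G}{2}$)
$r{\left(-542 \right)} - L{\left(625,300 \right)} = \frac{-210 - 542}{-583 - 542} - \frac{35}{2} \cdot 300 = \frac{1}{-1125} \left(-752\right) - 5250 = \left(- \frac{1}{1125}\right) \left(-752\right) - 5250 = \frac{752}{1125} - 5250 = - \frac{5905498}{1125}$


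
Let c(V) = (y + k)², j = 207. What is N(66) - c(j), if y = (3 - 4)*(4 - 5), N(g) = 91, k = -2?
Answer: 90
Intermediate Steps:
y = 1 (y = -1*(-1) = 1)
c(V) = 1 (c(V) = (1 - 2)² = (-1)² = 1)
N(66) - c(j) = 91 - 1*1 = 91 - 1 = 90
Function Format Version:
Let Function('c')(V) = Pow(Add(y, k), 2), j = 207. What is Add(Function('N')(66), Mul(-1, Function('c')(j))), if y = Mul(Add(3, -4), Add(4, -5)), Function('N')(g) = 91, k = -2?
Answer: 90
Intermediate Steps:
y = 1 (y = Mul(-1, -1) = 1)
Function('c')(V) = 1 (Function('c')(V) = Pow(Add(1, -2), 2) = Pow(-1, 2) = 1)
Add(Function('N')(66), Mul(-1, Function('c')(j))) = Add(91, Mul(-1, 1)) = Add(91, -1) = 90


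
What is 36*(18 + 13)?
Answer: 1116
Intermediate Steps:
36*(18 + 13) = 36*31 = 1116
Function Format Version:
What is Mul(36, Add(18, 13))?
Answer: 1116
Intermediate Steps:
Mul(36, Add(18, 13)) = Mul(36, 31) = 1116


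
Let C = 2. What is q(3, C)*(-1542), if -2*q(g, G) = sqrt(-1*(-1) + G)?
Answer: 771*sqrt(3) ≈ 1335.4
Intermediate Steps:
q(g, G) = -sqrt(1 + G)/2 (q(g, G) = -sqrt(-1*(-1) + G)/2 = -sqrt(1 + G)/2)
q(3, C)*(-1542) = -sqrt(1 + 2)/2*(-1542) = -sqrt(3)/2*(-1542) = 771*sqrt(3)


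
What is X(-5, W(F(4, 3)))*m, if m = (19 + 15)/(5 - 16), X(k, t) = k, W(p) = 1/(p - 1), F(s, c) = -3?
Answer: 170/11 ≈ 15.455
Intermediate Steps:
W(p) = 1/(-1 + p)
m = -34/11 (m = 34/(-11) = 34*(-1/11) = -34/11 ≈ -3.0909)
X(-5, W(F(4, 3)))*m = -5*(-34/11) = 170/11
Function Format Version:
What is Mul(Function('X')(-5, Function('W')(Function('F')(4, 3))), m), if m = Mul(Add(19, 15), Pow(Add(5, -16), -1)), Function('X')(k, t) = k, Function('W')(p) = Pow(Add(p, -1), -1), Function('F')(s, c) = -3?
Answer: Rational(170, 11) ≈ 15.455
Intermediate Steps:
Function('W')(p) = Pow(Add(-1, p), -1)
m = Rational(-34, 11) (m = Mul(34, Pow(-11, -1)) = Mul(34, Rational(-1, 11)) = Rational(-34, 11) ≈ -3.0909)
Mul(Function('X')(-5, Function('W')(Function('F')(4, 3))), m) = Mul(-5, Rational(-34, 11)) = Rational(170, 11)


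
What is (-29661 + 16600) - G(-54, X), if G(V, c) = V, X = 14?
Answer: -13007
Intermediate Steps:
(-29661 + 16600) - G(-54, X) = (-29661 + 16600) - 1*(-54) = -13061 + 54 = -13007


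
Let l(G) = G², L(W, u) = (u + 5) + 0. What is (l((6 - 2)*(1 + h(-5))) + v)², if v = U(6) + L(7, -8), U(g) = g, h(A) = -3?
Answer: 4489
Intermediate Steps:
L(W, u) = 5 + u (L(W, u) = (5 + u) + 0 = 5 + u)
v = 3 (v = 6 + (5 - 8) = 6 - 3 = 3)
(l((6 - 2)*(1 + h(-5))) + v)² = (((6 - 2)*(1 - 3))² + 3)² = ((4*(-2))² + 3)² = ((-8)² + 3)² = (64 + 3)² = 67² = 4489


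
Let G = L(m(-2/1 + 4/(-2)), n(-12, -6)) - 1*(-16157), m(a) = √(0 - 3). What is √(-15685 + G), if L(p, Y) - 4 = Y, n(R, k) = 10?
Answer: 9*√6 ≈ 22.045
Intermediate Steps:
m(a) = I*√3 (m(a) = √(-3) = I*√3)
L(p, Y) = 4 + Y
G = 16171 (G = (4 + 10) - 1*(-16157) = 14 + 16157 = 16171)
√(-15685 + G) = √(-15685 + 16171) = √486 = 9*√6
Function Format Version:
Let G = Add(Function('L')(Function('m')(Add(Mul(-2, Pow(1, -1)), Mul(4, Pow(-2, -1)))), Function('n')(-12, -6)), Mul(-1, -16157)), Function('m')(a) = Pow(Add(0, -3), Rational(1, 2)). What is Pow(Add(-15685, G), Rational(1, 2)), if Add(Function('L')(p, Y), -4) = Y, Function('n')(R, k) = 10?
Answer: Mul(9, Pow(6, Rational(1, 2))) ≈ 22.045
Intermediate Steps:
Function('m')(a) = Mul(I, Pow(3, Rational(1, 2))) (Function('m')(a) = Pow(-3, Rational(1, 2)) = Mul(I, Pow(3, Rational(1, 2))))
Function('L')(p, Y) = Add(4, Y)
G = 16171 (G = Add(Add(4, 10), Mul(-1, -16157)) = Add(14, 16157) = 16171)
Pow(Add(-15685, G), Rational(1, 2)) = Pow(Add(-15685, 16171), Rational(1, 2)) = Pow(486, Rational(1, 2)) = Mul(9, Pow(6, Rational(1, 2)))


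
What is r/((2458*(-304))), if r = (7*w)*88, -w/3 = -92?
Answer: -5313/23351 ≈ -0.22753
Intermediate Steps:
w = 276 (w = -3*(-92) = 276)
r = 170016 (r = (7*276)*88 = 1932*88 = 170016)
r/((2458*(-304))) = 170016/((2458*(-304))) = 170016/(-747232) = 170016*(-1/747232) = -5313/23351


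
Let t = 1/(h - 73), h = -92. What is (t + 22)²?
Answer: 13169641/27225 ≈ 483.73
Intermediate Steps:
t = -1/165 (t = 1/(-92 - 73) = 1/(-165) = -1/165 ≈ -0.0060606)
(t + 22)² = (-1/165 + 22)² = (3629/165)² = 13169641/27225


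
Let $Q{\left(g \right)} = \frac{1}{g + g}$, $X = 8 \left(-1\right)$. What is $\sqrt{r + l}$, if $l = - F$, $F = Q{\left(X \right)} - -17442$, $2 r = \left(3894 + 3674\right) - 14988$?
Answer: $\frac{i \sqrt{338431}}{4} \approx 145.44 i$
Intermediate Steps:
$X = -8$
$Q{\left(g \right)} = \frac{1}{2 g}$
$r = -3710$ ($r = \frac{\left(3894 + 3674\right) - 14988}{2} = \frac{7568 - 14988}{2} = \frac{1}{2} \left(-7420\right) = -3710$)
$F = \frac{279071}{16}$ ($F = \frac{1}{2 \left(-8\right)} - -17442 = \frac{1}{2} \left(- \frac{1}{8}\right) + 17442 = - \frac{1}{16} + 17442 = \frac{279071}{16} \approx 17442.0$)
$l = - \frac{279071}{16}$ ($l = \left(-1\right) \frac{279071}{16} = - \frac{279071}{16} \approx -17442.0$)
$\sqrt{r + l} = \sqrt{-3710 - \frac{279071}{16}} = \sqrt{- \frac{338431}{16}} = \frac{i \sqrt{338431}}{4}$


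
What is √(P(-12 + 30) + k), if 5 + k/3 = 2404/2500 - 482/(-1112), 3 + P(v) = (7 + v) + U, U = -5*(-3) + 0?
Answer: √1264808677/6950 ≈ 5.1171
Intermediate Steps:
U = 15 (U = 15 + 0 = 15)
P(v) = 19 + v (P(v) = -3 + ((7 + v) + 15) = -3 + (22 + v) = 19 + v)
k = -3758157/347500 (k = -15 + 3*(2404/2500 - 482/(-1112)) = -15 + 3*(2404*(1/2500) - 482*(-1/1112)) = -15 + 3*(601/625 + 241/556) = -15 + 3*(484781/347500) = -15 + 1454343/347500 = -3758157/347500 ≈ -10.815)
√(P(-12 + 30) + k) = √((19 + (-12 + 30)) - 3758157/347500) = √((19 + 18) - 3758157/347500) = √(37 - 3758157/347500) = √(9099343/347500) = √1264808677/6950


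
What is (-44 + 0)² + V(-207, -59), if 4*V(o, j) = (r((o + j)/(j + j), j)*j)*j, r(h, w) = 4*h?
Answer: 9783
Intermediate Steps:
V(o, j) = j*(2*j + 2*o)/4 (V(o, j) = (((4*((o + j)/(j + j)))*j)*j)/4 = (((4*((j + o)/((2*j))))*j)*j)/4 = (((4*((j + o)*(1/(2*j))))*j)*j)/4 = (((4*((j + o)/(2*j)))*j)*j)/4 = (((2*(j + o)/j)*j)*j)/4 = ((2*j + 2*o)*j)/4 = (j*(2*j + 2*o))/4 = j*(2*j + 2*o)/4)
(-44 + 0)² + V(-207, -59) = (-44 + 0)² + (½)*(-59)*(-59 - 207) = (-44)² + (½)*(-59)*(-266) = 1936 + 7847 = 9783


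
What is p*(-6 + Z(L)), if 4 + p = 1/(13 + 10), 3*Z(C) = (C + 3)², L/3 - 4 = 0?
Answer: -273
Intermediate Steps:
L = 12 (L = 12 + 3*0 = 12 + 0 = 12)
Z(C) = (3 + C)²/3 (Z(C) = (C + 3)²/3 = (3 + C)²/3)
p = -91/23 (p = -4 + 1/(13 + 10) = -4 + 1/23 = -91/23 ≈ -3.9565)
p*(-6 + Z(L)) = -91*(-6 + (3 + 12)²/3)/23 = -91*(-6 + (⅓)*15²)/23 = -91*(-6 + (⅓)*225)/23 = -91*(-6 + 75)/23 = -91/23*69 = -273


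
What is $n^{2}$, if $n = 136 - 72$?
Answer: $4096$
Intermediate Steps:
$n = 64$ ($n = 136 - 72 = 64$)
$n^{2} = 64^{2} = 4096$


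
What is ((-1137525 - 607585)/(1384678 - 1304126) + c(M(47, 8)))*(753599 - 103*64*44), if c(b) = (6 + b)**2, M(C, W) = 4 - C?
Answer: 25154728981239/40276 ≈ 6.2456e+8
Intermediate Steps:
((-1137525 - 607585)/(1384678 - 1304126) + c(M(47, 8)))*(753599 - 103*64*44) = ((-1137525 - 607585)/(1384678 - 1304126) + (6 + (4 - 1*47))**2)*(753599 - 103*64*44) = (-1745110/80552 + (6 + (4 - 47))**2)*(753599 - 6592*44) = (-1745110*1/80552 + (6 - 43)**2)*(753599 - 290048) = (-872555/40276 + (-37)**2)*463551 = (-872555/40276 + 1369)*463551 = (54265289/40276)*463551 = 25154728981239/40276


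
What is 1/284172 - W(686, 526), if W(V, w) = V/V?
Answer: -284171/284172 ≈ -1.0000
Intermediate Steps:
W(V, w) = 1
1/284172 - W(686, 526) = 1/284172 - 1*1 = 1/284172 - 1 = -284171/284172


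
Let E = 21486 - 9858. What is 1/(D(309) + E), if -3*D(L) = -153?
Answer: 1/11679 ≈ 8.5624e-5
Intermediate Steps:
E = 11628
D(L) = 51 (D(L) = -⅓*(-153) = 51)
1/(D(309) + E) = 1/(51 + 11628) = 1/11679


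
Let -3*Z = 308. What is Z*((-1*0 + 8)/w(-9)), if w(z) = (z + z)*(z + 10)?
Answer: 1232/27 ≈ 45.630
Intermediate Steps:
w(z) = 2*z*(10 + z) (w(z) = (2*z)*(10 + z) = 2*z*(10 + z))
Z = -308/3 (Z = -1/3*308 = -308/3 ≈ -102.67)
Z*((-1*0 + 8)/w(-9)) = -308*(-1*0 + 8)/(3*(2*(-9)*(10 - 9))) = -308*(0 + 8)/(3*(2*(-9)*1)) = -2464/(3*(-18)) = -2464*(-1)/(3*18) = -308/3*(-4/9) = 1232/27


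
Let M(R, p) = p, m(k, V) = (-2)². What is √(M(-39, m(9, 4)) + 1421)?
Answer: 5*√57 ≈ 37.749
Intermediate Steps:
m(k, V) = 4
√(M(-39, m(9, 4)) + 1421) = √(4 + 1421) = √1425 = 5*√57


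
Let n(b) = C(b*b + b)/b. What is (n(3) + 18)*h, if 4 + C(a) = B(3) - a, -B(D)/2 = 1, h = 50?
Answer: 600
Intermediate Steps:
B(D) = -2 (B(D) = -2*1 = -2)
C(a) = -6 - a (C(a) = -4 + (-2 - a) = -6 - a)
n(b) = (-6 - b - b**2)/b (n(b) = (-6 - (b*b + b))/b = (-6 - (b**2 + b))/b = (-6 - (b + b**2))/b = (-6 + (-b - b**2))/b = (-6 - b - b**2)/b)
(n(3) + 18)*h = ((-1 - 1*3 - 6/3) + 18)*50 = ((-1 - 3 - 6*1/3) + 18)*50 = ((-1 - 3 - 2) + 18)*50 = (-6 + 18)*50 = 12*50 = 600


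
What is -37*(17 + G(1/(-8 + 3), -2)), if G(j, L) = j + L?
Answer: -2738/5 ≈ -547.60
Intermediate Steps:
G(j, L) = L + j
-37*(17 + G(1/(-8 + 3), -2)) = -37*(17 + (-2 + 1/(-8 + 3))) = -37*(17 + (-2 + 1/(-5))) = -37*(17 + (-2 - ⅕)) = -37*(17 - 11/5) = -37*74/5 = -2738/5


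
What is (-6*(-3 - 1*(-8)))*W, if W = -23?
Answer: 690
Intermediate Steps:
(-6*(-3 - 1*(-8)))*W = -6*(-3 - 1*(-8))*(-23) = -6*(-3 + 8)*(-23) = -6*5*(-23) = -30*(-23) = 690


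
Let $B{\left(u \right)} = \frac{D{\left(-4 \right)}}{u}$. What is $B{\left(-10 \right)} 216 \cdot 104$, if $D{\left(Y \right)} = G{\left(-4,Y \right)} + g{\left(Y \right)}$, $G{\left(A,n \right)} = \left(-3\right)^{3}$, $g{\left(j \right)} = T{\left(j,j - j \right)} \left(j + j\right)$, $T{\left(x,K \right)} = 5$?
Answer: $\frac{752544}{5} \approx 1.5051 \cdot 10^{5}$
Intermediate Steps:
$g{\left(j \right)} = 10 j$ ($g{\left(j \right)} = 5 \left(j + j\right) = 5 \cdot 2 j = 10 j$)
$G{\left(A,n \right)} = -27$
$D{\left(Y \right)} = -27 + 10 Y$
$B{\left(u \right)} = - \frac{67}{u}$ ($B{\left(u \right)} = \frac{-27 + 10 \left(-4\right)}{u} = \frac{-27 - 40}{u} = - \frac{67}{u}$)
$B{\left(-10 \right)} 216 \cdot 104 = - \frac{67}{-10} \cdot 216 \cdot 104 = \left(-67\right) \left(- \frac{1}{10}\right) 216 \cdot 104 = \frac{67}{10} \cdot 216 \cdot 104 = \frac{7236}{5} \cdot 104 = \frac{752544}{5}$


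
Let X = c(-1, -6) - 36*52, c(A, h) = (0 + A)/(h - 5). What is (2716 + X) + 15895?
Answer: 184130/11 ≈ 16739.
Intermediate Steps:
c(A, h) = A/(-5 + h)
X = -20591/11 (X = -1/(-5 - 6) - 36*52 = -1/(-11) - 1872 = -1*(-1/11) - 1872 = 1/11 - 1872 = -20591/11 ≈ -1871.9)
(2716 + X) + 15895 = (2716 - 20591/11) + 15895 = 9285/11 + 15895 = 184130/11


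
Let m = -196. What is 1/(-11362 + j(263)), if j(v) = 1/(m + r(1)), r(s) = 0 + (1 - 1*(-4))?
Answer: -191/2170143 ≈ -8.8013e-5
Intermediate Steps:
r(s) = 5 (r(s) = 0 + (1 + 4) = 0 + 5 = 5)
j(v) = -1/191 (j(v) = 1/(-196 + 5) = 1/(-191) = -1/191)
1/(-11362 + j(263)) = 1/(-11362 - 1/191) = 1/(-2170143/191) = -191/2170143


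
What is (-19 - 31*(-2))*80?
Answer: 3440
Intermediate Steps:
(-19 - 31*(-2))*80 = (-19 + 62)*80 = 43*80 = 3440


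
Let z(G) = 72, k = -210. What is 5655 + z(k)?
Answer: 5727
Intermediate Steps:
5655 + z(k) = 5655 + 72 = 5727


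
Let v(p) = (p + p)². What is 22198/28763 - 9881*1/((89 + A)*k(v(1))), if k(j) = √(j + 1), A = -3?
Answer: 22198/28763 - 9881*√5/430 ≈ -50.611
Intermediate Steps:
v(p) = 4*p² (v(p) = (2*p)² = 4*p²)
k(j) = √(1 + j)
22198/28763 - 9881*1/((89 + A)*k(v(1))) = 22198/28763 - 9881*1/(√(1 + 4*1²)*(89 - 3)) = 22198*(1/28763) - 9881*1/(86*√(1 + 4*1)) = 22198/28763 - 9881*1/(86*√(1 + 4)) = 22198/28763 - 9881*√5/430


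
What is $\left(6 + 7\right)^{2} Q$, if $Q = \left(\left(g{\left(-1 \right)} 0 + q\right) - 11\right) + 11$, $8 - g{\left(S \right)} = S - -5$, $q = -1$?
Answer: $-169$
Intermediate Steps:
$g{\left(S \right)} = 3 - S$ ($g{\left(S \right)} = 8 - \left(S - -5\right) = 8 - \left(S + 5\right) = 8 - \left(5 + S\right) = 3 - S$)
$Q = -1$ ($Q = \left(\left(\left(3 - -1\right) 0 - 1\right) - 11\right) + 11 = \left(\left(\left(3 + 1\right) 0 - 1\right) - 11\right) + 11 = \left(\left(4 \cdot 0 - 1\right) - 11\right) + 11 = \left(\left(0 - 1\right) - 11\right) + 11 = \left(-1 - 11\right) + 11 = -12 + 11 = -1$)
$\left(6 + 7\right)^{2} Q = \left(6 + 7\right)^{2} \left(-1\right) = 13^{2} \left(-1\right) = 169 \left(-1\right) = -169$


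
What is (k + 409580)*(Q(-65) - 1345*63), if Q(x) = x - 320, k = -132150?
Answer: -23614841600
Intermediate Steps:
Q(x) = -320 + x
(k + 409580)*(Q(-65) - 1345*63) = (-132150 + 409580)*((-320 - 65) - 1345*63) = 277430*(-385 - 84735) = 277430*(-85120) = -23614841600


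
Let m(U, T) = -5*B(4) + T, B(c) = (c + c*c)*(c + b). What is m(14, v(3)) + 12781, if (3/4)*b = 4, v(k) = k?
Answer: 35552/3 ≈ 11851.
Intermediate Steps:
b = 16/3 (b = (4/3)*4 = 16/3 ≈ 5.3333)
B(c) = (16/3 + c)*(c + c**2) (B(c) = (c + c*c)*(c + 16/3) = (c + c**2)*(16/3 + c) = (16/3 + c)*(c + c**2))
m(U, T) = -2800/3 + T (m(U, T) = -5*4*(16 + 3*4**2 + 19*4)/3 + T = -5*4*(16 + 3*16 + 76)/3 + T = -5*4*(16 + 48 + 76)/3 + T = -5*4*140/3 + T = -5*560/3 + T = -2800/3 + T)
m(14, v(3)) + 12781 = (-2800/3 + 3) + 12781 = -2791/3 + 12781 = 35552/3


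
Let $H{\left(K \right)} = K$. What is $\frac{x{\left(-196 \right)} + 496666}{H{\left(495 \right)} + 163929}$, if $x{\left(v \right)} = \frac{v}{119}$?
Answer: $\frac{4221647}{1397604} \approx 3.0206$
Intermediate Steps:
$x{\left(v \right)} = \frac{v}{119}$ ($x{\left(v \right)} = v \frac{1}{119} = \frac{v}{119}$)
$\frac{x{\left(-196 \right)} + 496666}{H{\left(495 \right)} + 163929} = \frac{\frac{1}{119} \left(-196\right) + 496666}{495 + 163929} = \frac{- \frac{28}{17} + 496666}{164424} = \frac{8443294}{17} \cdot \frac{1}{164424} = \frac{4221647}{1397604}$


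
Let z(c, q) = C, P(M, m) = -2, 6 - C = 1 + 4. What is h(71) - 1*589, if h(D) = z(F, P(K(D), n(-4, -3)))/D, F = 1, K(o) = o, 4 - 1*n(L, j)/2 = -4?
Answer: -41818/71 ≈ -588.99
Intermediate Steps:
n(L, j) = 16 (n(L, j) = 8 - 2*(-4) = 8 + 8 = 16)
C = 1 (C = 6 - (1 + 4) = 6 - 1*5 = 6 - 5 = 1)
z(c, q) = 1
h(D) = 1/D
h(71) - 1*589 = 1/71 - 1*589 = 1/71 - 589 = -41818/71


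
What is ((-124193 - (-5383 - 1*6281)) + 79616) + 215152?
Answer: 182239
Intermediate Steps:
((-124193 - (-5383 - 1*6281)) + 79616) + 215152 = ((-124193 - (-5383 - 6281)) + 79616) + 215152 = ((-124193 - 1*(-11664)) + 79616) + 215152 = ((-124193 + 11664) + 79616) + 215152 = (-112529 + 79616) + 215152 = -32913 + 215152 = 182239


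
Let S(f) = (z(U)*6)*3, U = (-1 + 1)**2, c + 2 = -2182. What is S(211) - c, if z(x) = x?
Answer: 2184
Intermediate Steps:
c = -2184 (c = -2 - 2182 = -2184)
U = 0 (U = 0**2 = 0)
S(f) = 0 (S(f) = (0*6)*3 = 0*3 = 0)
S(211) - c = 0 - 1*(-2184) = 0 + 2184 = 2184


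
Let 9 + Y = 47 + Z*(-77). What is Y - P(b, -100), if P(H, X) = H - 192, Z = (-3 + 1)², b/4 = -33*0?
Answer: -78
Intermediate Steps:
b = 0 (b = 4*(-33*0) = 4*0 = 0)
Z = 4 (Z = (-2)² = 4)
P(H, X) = -192 + H
Y = -270 (Y = -9 + (47 + 4*(-77)) = -9 + (47 - 308) = -9 - 261 = -270)
Y - P(b, -100) = -270 - (-192 + 0) = -270 - 1*(-192) = -270 + 192 = -78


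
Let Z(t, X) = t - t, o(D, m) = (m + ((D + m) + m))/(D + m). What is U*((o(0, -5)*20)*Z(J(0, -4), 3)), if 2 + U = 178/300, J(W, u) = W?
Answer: 0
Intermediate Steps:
o(D, m) = (D + 3*m)/(D + m) (o(D, m) = (m + (D + 2*m))/(D + m) = (D + 3*m)/(D + m))
Z(t, X) = 0
U = -211/150 (U = -2 + 178/300 = -2 + 178*(1/300) = -2 + 89/150 = -211/150 ≈ -1.4067)
U*((o(0, -5)*20)*Z(J(0, -4), 3)) = -211*((0 + 3*(-5))/(0 - 5))*20*0/150 = -211*((0 - 15)/(-5))*20*0/150 = -211*-⅕*(-15)*20*0/150 = -211*3*20*0/150 = -422*0/5 = -211/150*0 = 0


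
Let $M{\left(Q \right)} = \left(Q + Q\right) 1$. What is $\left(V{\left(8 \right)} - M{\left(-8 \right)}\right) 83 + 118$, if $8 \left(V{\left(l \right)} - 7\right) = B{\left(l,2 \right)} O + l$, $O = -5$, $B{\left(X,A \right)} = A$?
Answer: $\frac{8025}{4} \approx 2006.3$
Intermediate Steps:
$V{\left(l \right)} = \frac{23}{4} + \frac{l}{8}$ ($V{\left(l \right)} = 7 + \frac{2 \left(-5\right) + l}{8} = 7 + \frac{-10 + l}{8} = 7 + \left(- \frac{5}{4} + \frac{l}{8}\right) = \frac{23}{4} + \frac{l}{8}$)
$M{\left(Q \right)} = 2 Q$ ($M{\left(Q \right)} = 2 Q 1 = 2 Q$)
$\left(V{\left(8 \right)} - M{\left(-8 \right)}\right) 83 + 118 = \left(\left(\frac{23}{4} + \frac{1}{8} \cdot 8\right) - 2 \left(-8\right)\right) 83 + 118 = \left(\left(\frac{23}{4} + 1\right) - -16\right) 83 + 118 = \left(\frac{27}{4} + 16\right) 83 + 118 = \frac{91}{4} \cdot 83 + 118 = \frac{7553}{4} + 118 = \frac{8025}{4}$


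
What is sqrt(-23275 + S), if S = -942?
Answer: I*sqrt(24217) ≈ 155.62*I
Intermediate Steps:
sqrt(-23275 + S) = sqrt(-23275 - 942) = sqrt(-24217) = I*sqrt(24217)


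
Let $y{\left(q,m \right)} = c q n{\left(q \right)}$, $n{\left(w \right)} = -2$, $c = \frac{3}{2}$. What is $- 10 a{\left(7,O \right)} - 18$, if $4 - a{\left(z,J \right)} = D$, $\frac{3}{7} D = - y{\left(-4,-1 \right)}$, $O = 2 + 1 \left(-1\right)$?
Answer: $-338$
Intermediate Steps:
$c = \frac{3}{2}$ ($c = 3 \cdot \frac{1}{2} = \frac{3}{2} \approx 1.5$)
$O = 1$ ($O = 2 - 1 = 1$)
$y{\left(q,m \right)} = - 3 q$ ($y{\left(q,m \right)} = \frac{3 q}{2} \left(-2\right) = - 3 q$)
$D = -28$ ($D = \frac{7 \left(- \left(-3\right) \left(-4\right)\right)}{3} = \frac{7 \left(\left(-1\right) 12\right)}{3} = \frac{7}{3} \left(-12\right) = -28$)
$a{\left(z,J \right)} = 32$ ($a{\left(z,J \right)} = 4 - -28 = 4 + 28 = 32$)
$- 10 a{\left(7,O \right)} - 18 = \left(-10\right) 32 - 18 = -320 - 18 = -338$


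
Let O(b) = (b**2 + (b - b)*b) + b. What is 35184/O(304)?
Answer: 2199/5795 ≈ 0.37947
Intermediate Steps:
O(b) = b + b**2 (O(b) = (b**2 + 0*b) + b = (b**2 + 0) + b = b**2 + b = b + b**2)
35184/O(304) = 35184/((304*(1 + 304))) = 35184/((304*305)) = 35184/92720 = 35184*(1/92720) = 2199/5795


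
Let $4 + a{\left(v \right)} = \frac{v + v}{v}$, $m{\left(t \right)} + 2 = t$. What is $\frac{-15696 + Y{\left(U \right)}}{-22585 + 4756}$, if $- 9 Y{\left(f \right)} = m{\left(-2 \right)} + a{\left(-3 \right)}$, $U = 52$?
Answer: $\frac{47086}{53487} \approx 0.88033$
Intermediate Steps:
$m{\left(t \right)} = -2 + t$
$a{\left(v \right)} = -2$ ($a{\left(v \right)} = -4 + \frac{v + v}{v} = -4 + \frac{2 v}{v} = -4 + 2 = -2$)
$Y{\left(f \right)} = \frac{2}{3}$ ($Y{\left(f \right)} = - \frac{\left(-2 - 2\right) - 2}{9} = - \frac{-4 - 2}{9} = \left(- \frac{1}{9}\right) \left(-6\right) = \frac{2}{3}$)
$\frac{-15696 + Y{\left(U \right)}}{-22585 + 4756} = \frac{-15696 + \frac{2}{3}}{-22585 + 4756} = - \frac{47086}{3 \left(-17829\right)} = \left(- \frac{47086}{3}\right) \left(- \frac{1}{17829}\right) = \frac{47086}{53487}$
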